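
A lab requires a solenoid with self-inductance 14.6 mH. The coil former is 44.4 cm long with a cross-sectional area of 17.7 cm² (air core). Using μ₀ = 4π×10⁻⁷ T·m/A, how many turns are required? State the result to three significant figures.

N ≈ 1710 turns

A = 17.7 cm² = 1.770×10^-3 m².
From L = μ₀N²A/ℓ, N = √(Lℓ / (μ₀A)).
N = √[(1.460×10^-2)(0.444) / ((4π×10⁻⁷)×1.770×10^-3)] = √(2.914×10^6) ≈ 1707.2.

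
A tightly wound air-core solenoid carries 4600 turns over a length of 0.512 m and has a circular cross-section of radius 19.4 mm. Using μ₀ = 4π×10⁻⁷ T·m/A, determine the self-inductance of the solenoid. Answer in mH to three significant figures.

L ≈ 61.4 mH

A = πr² = π(1.940×10^-2 m)² = 1.182×10^-3 m².
For a long solenoid, L = μ₀N²A/ℓ.
L = (4π×10⁻⁷)(4600)²(1.182×10^-3)/(0.512 m) = 6.141×10^-2 H.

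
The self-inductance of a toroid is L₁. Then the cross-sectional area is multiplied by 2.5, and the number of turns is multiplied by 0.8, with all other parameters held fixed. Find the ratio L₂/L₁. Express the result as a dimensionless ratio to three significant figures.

L₂/L₁ = 1.60

For a toroid, L ∝ μᵣN²A/R.
L₂/L₁ = (2.5) × (0.8)^2 = 1.60.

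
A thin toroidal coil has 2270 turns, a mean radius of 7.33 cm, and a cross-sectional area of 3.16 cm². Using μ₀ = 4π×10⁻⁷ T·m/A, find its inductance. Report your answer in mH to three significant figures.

L ≈ 4.44 mH

For a thin toroid, L = μ₀N²A/(2πR).
L = (4π×10⁻⁷)(2270)²(3.160×10^-4) / (2π×7.330×10^-2 m) = 4.443×10^-3 H.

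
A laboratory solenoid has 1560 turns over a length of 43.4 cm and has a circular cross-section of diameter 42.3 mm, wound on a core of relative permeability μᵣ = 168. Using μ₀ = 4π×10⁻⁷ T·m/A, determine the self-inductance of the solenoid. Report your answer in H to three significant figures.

L ≈ 1.66 H

A = π(d/2)² = π(2.115×10^-2 m)² = 1.405×10^-3 m².
For a long solenoid, L = μ₀μᵣN²A/ℓ.
L = (4π×10⁻⁷)(168)(1560)²(1.405×10^-3)/(0.434 m) = 1.664 H.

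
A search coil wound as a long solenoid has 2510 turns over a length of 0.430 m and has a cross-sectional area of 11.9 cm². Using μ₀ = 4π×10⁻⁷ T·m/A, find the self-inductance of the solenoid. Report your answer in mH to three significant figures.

L ≈ 21.9 mH

A = 11.9 cm² = 1.190×10^-3 m².
For a long solenoid, L = μ₀N²A/ℓ.
L = (4π×10⁻⁷)(2510)²(1.190×10^-3)/(0.43 m) = 2.191×10^-2 H.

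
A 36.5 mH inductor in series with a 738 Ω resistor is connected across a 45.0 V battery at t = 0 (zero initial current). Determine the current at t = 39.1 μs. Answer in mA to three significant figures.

τ = L/R = 3.650×10^-2/738 = 4.946×10^-5 s; final current I_∞ = ε/R = 45.0/738 = 6.098×10^-2 A.
I(t) = I_∞(1 − e^(−t/τ)) with t/τ = 0.791.
I = (6.098×10^-2)(1 − e^(−0.791)) = 3.332×10^-2 A.

I ≈ 33.3 mA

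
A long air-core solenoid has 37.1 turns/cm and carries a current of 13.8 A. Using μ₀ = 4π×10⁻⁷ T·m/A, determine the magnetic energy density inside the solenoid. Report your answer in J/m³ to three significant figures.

u ≈ 1650 J/m³

B = μ₀nI = (4π×10⁻⁷)(3.710×10^3)(13.8) = 6.434×10^-2 T.
u = B²/(2μ₀) = (6.434×10^-2)²/(2×4π×10⁻⁷) = 1.647×10^3 J/m³.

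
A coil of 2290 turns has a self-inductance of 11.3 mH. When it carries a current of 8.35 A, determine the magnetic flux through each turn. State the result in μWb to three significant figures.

Φ_B ≈ 41.2 μWb

From L = NΦ_B/I, the flux per turn is Φ_B = LI/N.
Φ_B = (1.130×10^-2 H)(8.35 A)/2290 = 4.120×10^-5 Wb.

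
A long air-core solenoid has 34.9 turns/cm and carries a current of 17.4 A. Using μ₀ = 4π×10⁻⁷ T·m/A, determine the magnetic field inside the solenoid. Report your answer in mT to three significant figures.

B ≈ 76.3 mT

Inside a long solenoid, B = μ₀nI.
B = (4π×10⁻⁷)(3.490×10^3 m⁻¹)(17.4 A) = 7.631×10^-2 T.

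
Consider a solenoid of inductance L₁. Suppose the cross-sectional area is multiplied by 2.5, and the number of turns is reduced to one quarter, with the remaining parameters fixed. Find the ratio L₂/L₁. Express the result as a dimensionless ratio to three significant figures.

L₂/L₁ = 0.156

For a solenoid, L ∝ μᵣN²A/ℓ.
L₂/L₁ = (2.5) × (0.25)^2 = 0.156.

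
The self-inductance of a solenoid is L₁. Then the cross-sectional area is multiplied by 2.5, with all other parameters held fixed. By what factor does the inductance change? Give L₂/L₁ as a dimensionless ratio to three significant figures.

L₂/L₁ = 2.50

For a solenoid, L ∝ μᵣN²A/ℓ.
L₂/L₁ = (2.5) = 2.50.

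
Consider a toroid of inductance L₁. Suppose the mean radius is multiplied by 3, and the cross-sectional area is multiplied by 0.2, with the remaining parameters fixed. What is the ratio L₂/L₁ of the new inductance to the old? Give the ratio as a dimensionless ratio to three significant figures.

For a toroid, L ∝ μᵣN²A/R.
L₂/L₁ = (3)^-1 × (0.2) = 0.0667.

L₂/L₁ = 0.0667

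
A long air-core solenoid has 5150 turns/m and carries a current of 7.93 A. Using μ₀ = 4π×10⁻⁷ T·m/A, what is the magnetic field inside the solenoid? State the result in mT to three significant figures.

B ≈ 51.3 mT

Inside a long solenoid, B = μ₀nI.
B = (4π×10⁻⁷)(5.150×10^3 m⁻¹)(7.93 A) = 5.132×10^-2 T.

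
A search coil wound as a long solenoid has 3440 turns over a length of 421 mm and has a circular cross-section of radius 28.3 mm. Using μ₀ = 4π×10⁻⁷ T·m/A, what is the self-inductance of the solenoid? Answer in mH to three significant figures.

L ≈ 88.9 mH

A = πr² = π(2.830×10^-2 m)² = 2.516×10^-3 m².
For a long solenoid, L = μ₀N²A/ℓ.
L = (4π×10⁻⁷)(3440)²(2.516×10^-3)/(0.421 m) = 8.887×10^-2 H.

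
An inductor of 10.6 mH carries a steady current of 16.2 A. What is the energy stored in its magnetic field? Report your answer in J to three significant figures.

Stored magnetic energy: U = ½LI².
U = ½(1.060×10^-2 H)(16.2 A)² = 1.391 J.

U ≈ 1.39 J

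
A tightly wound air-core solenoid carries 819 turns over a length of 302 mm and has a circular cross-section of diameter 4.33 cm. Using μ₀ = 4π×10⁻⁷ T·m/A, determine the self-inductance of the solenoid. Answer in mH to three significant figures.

A = π(d/2)² = π(2.165×10^-2 m)² = 1.473×10^-3 m².
For a long solenoid, L = μ₀N²A/ℓ.
L = (4π×10⁻⁷)(819)²(1.473×10^-3)/(0.302 m) = 4.110×10^-3 H.

L ≈ 4.11 mH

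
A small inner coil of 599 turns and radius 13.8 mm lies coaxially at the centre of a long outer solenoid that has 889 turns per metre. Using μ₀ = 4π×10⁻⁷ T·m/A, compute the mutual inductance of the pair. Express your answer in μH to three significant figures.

The outer solenoid produces a uniform field B₁ = μ₀n₁I₁ across the inner coil,
so the flux linkage is N₂Φ = N₂B₁A₂ = μ₀n₁N₂A₂·I₁, giving M = μ₀n₁N₂A₂.
A₂ = πr² = π(1.380×10^-2 m)² = 5.983×10^-4 m².
M = (4π×10⁻⁷)(889)(599)(5.983×10^-4) = 4.004×10^-4 H.

M ≈ 400 μH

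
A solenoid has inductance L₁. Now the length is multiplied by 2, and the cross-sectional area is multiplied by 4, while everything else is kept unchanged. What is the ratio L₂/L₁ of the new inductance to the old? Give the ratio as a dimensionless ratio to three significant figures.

L₂/L₁ = 2.00

For a solenoid, L ∝ μᵣN²A/ℓ.
L₂/L₁ = (2)^-1 × (4) = 2.00.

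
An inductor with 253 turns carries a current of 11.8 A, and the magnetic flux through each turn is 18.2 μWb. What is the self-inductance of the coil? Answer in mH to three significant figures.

Self-inductance is defined by L = NΦ_B/I (flux linkage over current).
L = (253)(1.820×10^-5 Wb)/(11.8 A) = 3.902×10^-4 H.

L ≈ 0.390 mH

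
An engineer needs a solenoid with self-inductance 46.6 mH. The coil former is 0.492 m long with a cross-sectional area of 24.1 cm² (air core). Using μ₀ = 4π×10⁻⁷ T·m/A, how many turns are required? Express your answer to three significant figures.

N ≈ 2750 turns

A = 24.1 cm² = 2.410×10^-3 m².
From L = μ₀N²A/ℓ, N = √(Lℓ / (μ₀A)).
N = √[(4.660×10^-2)(0.492) / ((4π×10⁻⁷)×2.410×10^-3)] = √(7.570×10^6) ≈ 2751.5.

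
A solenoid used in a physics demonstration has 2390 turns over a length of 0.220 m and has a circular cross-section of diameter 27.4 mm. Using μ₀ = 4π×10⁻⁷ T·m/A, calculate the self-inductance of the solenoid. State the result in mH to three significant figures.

A = π(d/2)² = π(1.370×10^-2 m)² = 5.896×10^-4 m².
For a long solenoid, L = μ₀N²A/ℓ.
L = (4π×10⁻⁷)(2390)²(5.896×10^-4)/(0.22 m) = 1.924×10^-2 H.

L ≈ 19.2 mH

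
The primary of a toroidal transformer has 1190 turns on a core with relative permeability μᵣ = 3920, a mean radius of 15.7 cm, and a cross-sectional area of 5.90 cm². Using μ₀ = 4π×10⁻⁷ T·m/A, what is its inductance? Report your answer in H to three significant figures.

L ≈ 4.17 H

For a thin toroid, L = μ₀μᵣN²A/(2πR).
L = (4π×10⁻⁷)(3920)(1190)²(5.900×10^-4) / (2π×0.157 m) = 4.172 H.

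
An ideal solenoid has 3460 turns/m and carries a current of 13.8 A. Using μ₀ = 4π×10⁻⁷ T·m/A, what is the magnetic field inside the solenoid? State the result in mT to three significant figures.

B ≈ 60.0 mT

Inside a long solenoid, B = μ₀nI.
B = (4π×10⁻⁷)(3.460×10^3 m⁻¹)(13.8 A) = 6.000×10^-2 T.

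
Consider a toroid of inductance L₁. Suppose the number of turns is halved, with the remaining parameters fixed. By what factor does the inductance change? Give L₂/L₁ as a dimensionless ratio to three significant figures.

L₂/L₁ = 0.250

For a toroid, L ∝ μᵣN²A/R.
L₂/L₁ = (0.5)^2 = 0.250.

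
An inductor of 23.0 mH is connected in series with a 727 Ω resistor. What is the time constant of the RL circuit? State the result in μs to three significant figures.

τ = L/R = (2.300×10^-2 H)/(727 Ω) = 3.164×10^-5 s.

τ ≈ 31.6 μs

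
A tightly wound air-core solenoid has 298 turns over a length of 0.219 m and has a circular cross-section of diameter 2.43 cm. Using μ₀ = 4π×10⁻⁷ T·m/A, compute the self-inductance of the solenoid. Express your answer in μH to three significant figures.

A = π(d/2)² = π(1.215×10^-2 m)² = 4.638×10^-4 m².
For a long solenoid, L = μ₀N²A/ℓ.
L = (4π×10⁻⁷)(298)²(4.638×10^-4)/(0.219 m) = 2.363×10^-4 H.

L ≈ 236 μH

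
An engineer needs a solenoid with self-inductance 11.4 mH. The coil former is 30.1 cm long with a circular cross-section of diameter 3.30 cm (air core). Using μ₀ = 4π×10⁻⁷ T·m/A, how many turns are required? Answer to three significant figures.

N ≈ 1790 turns

A = π(d/2)² = π(1.650×10^-2 m)² = 8.553×10^-4 m².
From L = μ₀N²A/ℓ, N = √(Lℓ / (μ₀A)).
N = √[(1.140×10^-2)(0.301) / ((4π×10⁻⁷)×8.553×10^-4)] = √(3.193×10^6) ≈ 1786.8.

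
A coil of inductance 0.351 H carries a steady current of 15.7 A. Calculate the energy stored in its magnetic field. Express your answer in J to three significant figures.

U ≈ 43.3 J

Stored magnetic energy: U = ½LI².
U = ½(0.351 H)(15.7 A)² = 43.26 J.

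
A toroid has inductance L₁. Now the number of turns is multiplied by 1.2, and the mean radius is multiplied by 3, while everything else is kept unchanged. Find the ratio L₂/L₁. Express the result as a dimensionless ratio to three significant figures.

L₂/L₁ = 0.480

For a toroid, L ∝ μᵣN²A/R.
L₂/L₁ = (1.2)^2 × (3)^-1 = 0.480.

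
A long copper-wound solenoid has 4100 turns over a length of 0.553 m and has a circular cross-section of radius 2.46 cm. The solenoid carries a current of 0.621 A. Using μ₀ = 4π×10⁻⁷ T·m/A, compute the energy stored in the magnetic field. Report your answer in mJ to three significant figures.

U ≈ 14.0 mJ

A = πr² = π(2.460×10^-2 m)² = 1.901×10^-3 m².
L = μ₀N²A/ℓ = (4π×10⁻⁷)(4100)²(1.901×10^-3)/(0.553) = 7.262×10^-2 H.
U = ½LI² = ½(7.262×10^-2)(0.621)² = 1.400×10^-2 J.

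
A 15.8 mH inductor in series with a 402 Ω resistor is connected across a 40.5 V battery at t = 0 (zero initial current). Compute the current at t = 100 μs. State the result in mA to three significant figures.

τ = L/R = 1.580×10^-2/402 = 3.930×10^-5 s; final current I_∞ = ε/R = 40.5/402 = 0.1007 A.
I(t) = I_∞(1 − e^(−t/τ)) with t/τ = 2.544.
I = (0.1007)(1 − e^(−2.544)) = 9.283×10^-2 A.

I ≈ 92.8 mA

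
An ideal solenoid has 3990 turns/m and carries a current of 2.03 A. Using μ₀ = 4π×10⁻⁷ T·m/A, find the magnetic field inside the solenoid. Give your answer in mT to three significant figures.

Inside a long solenoid, B = μ₀nI.
B = (4π×10⁻⁷)(3.990×10^3 m⁻¹)(2.03 A) = 1.018×10^-2 T.

B ≈ 10.2 mT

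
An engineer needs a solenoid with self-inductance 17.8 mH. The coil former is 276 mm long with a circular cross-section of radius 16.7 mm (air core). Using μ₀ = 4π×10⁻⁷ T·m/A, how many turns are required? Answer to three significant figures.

A = πr² = π(1.670×10^-2 m)² = 8.762×10^-4 m².
From L = μ₀N²A/ℓ, N = √(Lℓ / (μ₀A)).
N = √[(1.780×10^-2)(0.276) / ((4π×10⁻⁷)×8.762×10^-4)] = √(4.462×10^6) ≈ 2112.4.

N ≈ 2110 turns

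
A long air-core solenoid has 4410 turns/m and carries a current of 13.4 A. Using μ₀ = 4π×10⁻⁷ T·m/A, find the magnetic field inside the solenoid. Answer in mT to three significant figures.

Inside a long solenoid, B = μ₀nI.
B = (4π×10⁻⁷)(4.410×10^3 m⁻¹)(13.4 A) = 7.426×10^-2 T.

B ≈ 74.3 mT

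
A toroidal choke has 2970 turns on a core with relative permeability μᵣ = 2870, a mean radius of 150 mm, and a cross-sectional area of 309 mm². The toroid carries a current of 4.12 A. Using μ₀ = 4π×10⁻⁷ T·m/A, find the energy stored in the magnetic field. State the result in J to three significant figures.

U ≈ 88.5 J

L = μ₀μᵣN²A/(2πR) = (4π×10⁻⁷)(2870)(2970)²(3.090×10^-4)/(2π×0.15) = 10.43 H.
U = ½LI² = ½(10.43)(4.12)² = 88.52 J.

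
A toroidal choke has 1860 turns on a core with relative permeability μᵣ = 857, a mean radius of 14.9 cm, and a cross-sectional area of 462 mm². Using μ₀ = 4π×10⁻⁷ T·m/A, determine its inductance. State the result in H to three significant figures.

For a thin toroid, L = μ₀μᵣN²A/(2πR).
L = (4π×10⁻⁷)(857)(1860)²(4.620×10^-4) / (2π×0.149 m) = 1.839 H.

L ≈ 1.84 H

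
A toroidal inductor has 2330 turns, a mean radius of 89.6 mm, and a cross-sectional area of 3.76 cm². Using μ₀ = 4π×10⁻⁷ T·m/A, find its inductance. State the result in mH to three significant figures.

For a thin toroid, L = μ₀N²A/(2πR).
L = (4π×10⁻⁷)(2330)²(3.760×10^-4) / (2π×8.960×10^-2 m) = 4.556×10^-3 H.

L ≈ 4.56 mH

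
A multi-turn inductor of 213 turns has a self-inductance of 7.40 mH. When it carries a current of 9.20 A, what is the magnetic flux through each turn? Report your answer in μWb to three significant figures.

From L = NΦ_B/I, the flux per turn is Φ_B = LI/N.
Φ_B = (7.400×10^-3 H)(9.20 A)/213 = 3.196×10^-4 Wb.

Φ_B ≈ 320 μWb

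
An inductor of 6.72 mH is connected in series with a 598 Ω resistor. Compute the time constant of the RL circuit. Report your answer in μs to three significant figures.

τ ≈ 11.2 μs

τ = L/R = (6.720×10^-3 H)/(598 Ω) = 1.124×10^-5 s.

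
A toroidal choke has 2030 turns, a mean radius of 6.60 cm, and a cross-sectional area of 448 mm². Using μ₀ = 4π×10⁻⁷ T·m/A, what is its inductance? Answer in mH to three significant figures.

For a thin toroid, L = μ₀N²A/(2πR).
L = (4π×10⁻⁷)(2030)²(4.480×10^-4) / (2π×6.600×10^-2 m) = 5.594×10^-3 H.

L ≈ 5.59 mH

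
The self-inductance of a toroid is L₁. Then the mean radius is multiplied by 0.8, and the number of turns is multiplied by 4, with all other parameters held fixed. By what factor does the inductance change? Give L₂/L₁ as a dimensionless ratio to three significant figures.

For a toroid, L ∝ μᵣN²A/R.
L₂/L₁ = (0.8)^-1 × (4)^2 = 20.0.

L₂/L₁ = 20.0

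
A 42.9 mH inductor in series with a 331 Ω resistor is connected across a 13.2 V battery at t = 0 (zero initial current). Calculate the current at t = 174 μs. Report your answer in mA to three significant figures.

τ = L/R = 4.290×10^-2/331 = 1.296×10^-4 s; final current I_∞ = ε/R = 13.2/331 = 3.988×10^-2 A.
I(t) = I_∞(1 − e^(−t/τ)) with t/τ = 1.343.
I = (3.988×10^-2)(1 − e^(−1.343)) = 2.946×10^-2 A.

I ≈ 29.5 mA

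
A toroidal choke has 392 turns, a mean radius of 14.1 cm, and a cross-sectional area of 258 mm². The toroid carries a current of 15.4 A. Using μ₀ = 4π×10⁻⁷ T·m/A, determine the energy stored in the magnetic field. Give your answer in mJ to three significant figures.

L = μ₀N²A/(2πR) = (4π×10⁻⁷)(392)²(2.580×10^-4)/(2π×0.141) = 5.623×10^-5 H.
U = ½LI² = ½(5.623×10^-5)(15.4)² = 6.668×10^-3 J.

U ≈ 6.67 mJ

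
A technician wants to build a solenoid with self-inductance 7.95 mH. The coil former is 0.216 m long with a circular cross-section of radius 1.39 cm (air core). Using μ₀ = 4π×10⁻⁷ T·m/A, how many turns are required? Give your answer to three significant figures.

N ≈ 1500 turns

A = πr² = π(1.390×10^-2 m)² = 6.070×10^-4 m².
From L = μ₀N²A/ℓ, N = √(Lℓ / (μ₀A)).
N = √[(7.950×10^-3)(0.216) / ((4π×10⁻⁷)×6.070×10^-4)] = √(2.251×10^6) ≈ 1500.4.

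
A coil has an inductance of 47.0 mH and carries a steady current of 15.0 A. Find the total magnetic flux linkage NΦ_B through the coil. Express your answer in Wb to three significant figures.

NΦ_B ≈ 0.705 Wb

From L = NΦ_B/I, the flux linkage is NΦ_B = LI.
NΦ_B = (4.700×10^-2 H)(15.0 A) = 0.705 Wb.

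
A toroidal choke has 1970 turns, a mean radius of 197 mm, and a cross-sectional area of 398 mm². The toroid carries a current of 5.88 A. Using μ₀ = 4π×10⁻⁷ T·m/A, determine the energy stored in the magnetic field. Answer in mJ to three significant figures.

L = μ₀N²A/(2πR) = (4π×10⁻⁷)(1970)²(3.980×10^-4)/(2π×0.197) = 1.568×10^-3 H.
U = ½LI² = ½(1.568×10^-3)(5.88)² = 2.711×10^-2 J.

U ≈ 27.1 mJ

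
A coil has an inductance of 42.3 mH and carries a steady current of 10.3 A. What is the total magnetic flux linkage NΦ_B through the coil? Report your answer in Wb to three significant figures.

NΦ_B ≈ 0.436 Wb

From L = NΦ_B/I, the flux linkage is NΦ_B = LI.
NΦ_B = (4.230×10^-2 H)(10.3 A) = 0.4357 Wb.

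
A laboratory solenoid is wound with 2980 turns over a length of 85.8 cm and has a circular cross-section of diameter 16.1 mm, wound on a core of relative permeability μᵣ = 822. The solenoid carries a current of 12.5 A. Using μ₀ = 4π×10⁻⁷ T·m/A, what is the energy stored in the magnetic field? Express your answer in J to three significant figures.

A = π(d/2)² = π(8.050×10^-3 m)² = 2.036×10^-4 m².
L = μ₀μᵣN²A/ℓ = (4π×10⁻⁷)(822)(2980)²(2.036×10^-4)/(0.858) = 2.177 H.
U = ½LI² = ½(2.177)(12.5)² = 170 J.

U ≈ 170 J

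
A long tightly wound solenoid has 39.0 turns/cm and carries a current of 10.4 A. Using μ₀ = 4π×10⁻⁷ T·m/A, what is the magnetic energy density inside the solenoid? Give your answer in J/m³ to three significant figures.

u ≈ 1030 J/m³

B = μ₀nI = (4π×10⁻⁷)(3.900×10^3)(10.4) = 5.097×10^-2 T.
u = B²/(2μ₀) = (5.097×10^-2)²/(2×4π×10⁻⁷) = 1.034×10^3 J/m³.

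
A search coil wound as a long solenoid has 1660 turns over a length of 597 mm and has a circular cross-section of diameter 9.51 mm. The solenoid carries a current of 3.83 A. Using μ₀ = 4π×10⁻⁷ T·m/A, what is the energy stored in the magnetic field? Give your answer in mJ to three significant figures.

A = π(d/2)² = π(4.755×10^-3 m)² = 7.103×10^-5 m².
L = μ₀N²A/ℓ = (4π×10⁻⁷)(1660)²(7.103×10^-5)/(0.597) = 4.120×10^-4 H.
U = ½LI² = ½(4.120×10^-4)(3.83)² = 3.022×10^-3 J.

U ≈ 3.02 mJ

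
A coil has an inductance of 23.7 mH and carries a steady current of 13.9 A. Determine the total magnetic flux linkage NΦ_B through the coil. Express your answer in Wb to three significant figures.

From L = NΦ_B/I, the flux linkage is NΦ_B = LI.
NΦ_B = (2.370×10^-2 H)(13.9 A) = 0.3294 Wb.

NΦ_B ≈ 0.329 Wb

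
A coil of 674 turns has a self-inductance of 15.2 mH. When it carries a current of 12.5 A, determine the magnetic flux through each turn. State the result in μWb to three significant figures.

Φ_B ≈ 282 μWb

From L = NΦ_B/I, the flux per turn is Φ_B = LI/N.
Φ_B = (1.520×10^-2 H)(12.5 A)/674 = 2.819×10^-4 Wb.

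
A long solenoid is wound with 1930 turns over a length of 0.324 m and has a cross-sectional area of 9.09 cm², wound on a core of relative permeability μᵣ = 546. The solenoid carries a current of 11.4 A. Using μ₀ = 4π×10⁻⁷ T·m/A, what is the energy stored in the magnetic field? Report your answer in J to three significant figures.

U ≈ 466 J

A = 9.09 cm² = 9.090×10^-4 m².
L = μ₀μᵣN²A/ℓ = (4π×10⁻⁷)(546)(1930)²(9.090×10^-4)/(0.324) = 7.17 H.
U = ½LI² = ½(7.17)(11.4)² = 465.9 J.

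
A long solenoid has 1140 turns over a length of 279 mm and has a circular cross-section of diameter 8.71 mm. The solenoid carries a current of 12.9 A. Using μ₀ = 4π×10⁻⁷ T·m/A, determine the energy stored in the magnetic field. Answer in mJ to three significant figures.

U ≈ 29.0 mJ

A = π(d/2)² = π(4.355×10^-3 m)² = 5.958×10^-5 m².
L = μ₀N²A/ℓ = (4π×10⁻⁷)(1140)²(5.958×10^-5)/(0.279) = 3.488×10^-4 H.
U = ½LI² = ½(3.488×10^-4)(12.9)² = 2.902×10^-2 J.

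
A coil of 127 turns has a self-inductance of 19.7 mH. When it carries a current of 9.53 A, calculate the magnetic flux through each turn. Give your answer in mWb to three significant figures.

Φ_B ≈ 1.48 mWb

From L = NΦ_B/I, the flux per turn is Φ_B = LI/N.
Φ_B = (1.970×10^-2 H)(9.53 A)/127 = 1.478×10^-3 Wb.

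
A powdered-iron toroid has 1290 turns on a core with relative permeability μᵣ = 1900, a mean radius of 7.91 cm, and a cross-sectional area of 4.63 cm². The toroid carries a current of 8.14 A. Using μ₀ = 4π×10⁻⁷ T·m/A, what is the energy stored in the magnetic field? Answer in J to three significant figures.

U ≈ 123 J

L = μ₀μᵣN²A/(2πR) = (4π×10⁻⁷)(1900)(1290)²(4.630×10^-4)/(2π×7.910×10^-2) = 3.701 H.
U = ½LI² = ½(3.701)(8.14)² = 122.6 J.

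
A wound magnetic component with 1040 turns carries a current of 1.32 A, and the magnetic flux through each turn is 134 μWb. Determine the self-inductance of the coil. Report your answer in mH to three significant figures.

Self-inductance is defined by L = NΦ_B/I (flux linkage over current).
L = (1040)(1.340×10^-4 Wb)/(1.32 A) = 0.1056 H.

L ≈ 106 mH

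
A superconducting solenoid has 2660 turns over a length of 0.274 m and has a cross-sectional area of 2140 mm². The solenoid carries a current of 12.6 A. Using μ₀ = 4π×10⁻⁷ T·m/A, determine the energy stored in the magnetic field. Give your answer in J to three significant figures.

U ≈ 5.51 J

A = 2140 mm² = 2.140×10^-3 m².
L = μ₀N²A/ℓ = (4π×10⁻⁷)(2660)²(2.140×10^-3)/(0.274) = 6.944×10^-2 H.
U = ½LI² = ½(6.944×10^-2)(12.6)² = 5.512 J.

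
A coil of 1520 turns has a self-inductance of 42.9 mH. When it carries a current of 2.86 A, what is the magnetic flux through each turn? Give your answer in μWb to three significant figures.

Φ_B ≈ 80.7 μWb

From L = NΦ_B/I, the flux per turn is Φ_B = LI/N.
Φ_B = (4.290×10^-2 H)(2.86 A)/1520 = 8.072×10^-5 Wb.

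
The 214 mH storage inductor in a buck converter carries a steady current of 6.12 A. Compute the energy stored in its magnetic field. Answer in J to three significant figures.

Stored magnetic energy: U = ½LI².
U = ½(0.214 H)(6.12 A)² = 4.008 J.

U ≈ 4.01 J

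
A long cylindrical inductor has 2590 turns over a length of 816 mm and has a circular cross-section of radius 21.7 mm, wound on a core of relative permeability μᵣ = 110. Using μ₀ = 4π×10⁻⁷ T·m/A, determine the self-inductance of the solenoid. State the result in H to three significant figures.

L ≈ 1.68 H

A = πr² = π(2.170×10^-2 m)² = 1.479×10^-3 m².
For a long solenoid, L = μ₀μᵣN²A/ℓ.
L = (4π×10⁻⁷)(110)(2590)²(1.479×10^-3)/(0.816 m) = 1.681 H.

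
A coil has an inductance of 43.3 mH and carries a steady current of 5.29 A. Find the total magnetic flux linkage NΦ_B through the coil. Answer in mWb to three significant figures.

From L = NΦ_B/I, the flux linkage is NΦ_B = LI.
NΦ_B = (4.330×10^-2 H)(5.29 A) = 0.2291 Wb.

NΦ_B ≈ 229 mWb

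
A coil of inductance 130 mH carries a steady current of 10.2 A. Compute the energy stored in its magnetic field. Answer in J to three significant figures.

Stored magnetic energy: U = ½LI².
U = ½(0.13 H)(10.2 A)² = 6.763 J.

U ≈ 6.76 J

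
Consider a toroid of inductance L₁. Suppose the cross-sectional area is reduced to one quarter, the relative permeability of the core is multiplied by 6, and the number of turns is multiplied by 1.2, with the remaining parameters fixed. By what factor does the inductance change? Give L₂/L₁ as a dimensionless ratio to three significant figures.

For a toroid, L ∝ μᵣN²A/R.
L₂/L₁ = (0.25) × (6) × (1.2)^2 = 2.16.

L₂/L₁ = 2.16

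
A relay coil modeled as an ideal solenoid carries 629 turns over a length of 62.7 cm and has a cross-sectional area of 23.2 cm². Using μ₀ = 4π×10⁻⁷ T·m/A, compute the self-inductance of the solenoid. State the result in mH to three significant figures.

A = 23.2 cm² = 2.320×10^-3 m².
For a long solenoid, L = μ₀N²A/ℓ.
L = (4π×10⁻⁷)(629)²(2.320×10^-3)/(0.627 m) = 1.840×10^-3 H.

L ≈ 1.84 mH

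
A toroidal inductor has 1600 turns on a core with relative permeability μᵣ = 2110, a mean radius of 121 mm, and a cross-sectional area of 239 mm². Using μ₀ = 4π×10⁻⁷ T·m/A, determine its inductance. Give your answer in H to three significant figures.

L ≈ 2.13 H

For a thin toroid, L = μ₀μᵣN²A/(2πR).
L = (4π×10⁻⁷)(2110)(1600)²(2.390×10^-4) / (2π×0.121 m) = 2.134 H.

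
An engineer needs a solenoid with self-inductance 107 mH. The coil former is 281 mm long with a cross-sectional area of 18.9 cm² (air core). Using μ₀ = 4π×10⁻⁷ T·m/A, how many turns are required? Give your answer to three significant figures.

N ≈ 3560 turns

A = 18.9 cm² = 1.890×10^-3 m².
From L = μ₀N²A/ℓ, N = √(Lℓ / (μ₀A)).
N = √[(0.107)(0.281) / ((4π×10⁻⁷)×1.890×10^-3)] = √(1.266×10^7) ≈ 3558.0.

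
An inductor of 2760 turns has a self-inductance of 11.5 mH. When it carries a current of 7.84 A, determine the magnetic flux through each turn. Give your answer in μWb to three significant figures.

Φ_B ≈ 32.7 μWb

From L = NΦ_B/I, the flux per turn is Φ_B = LI/N.
Φ_B = (1.150×10^-2 H)(7.84 A)/2760 = 3.267×10^-5 Wb.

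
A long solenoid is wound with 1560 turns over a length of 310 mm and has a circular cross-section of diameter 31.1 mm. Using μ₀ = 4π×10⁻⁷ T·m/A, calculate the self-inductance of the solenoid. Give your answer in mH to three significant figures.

A = π(d/2)² = π(1.555×10^-2 m)² = 7.596×10^-4 m².
For a long solenoid, L = μ₀N²A/ℓ.
L = (4π×10⁻⁷)(1560)²(7.596×10^-4)/(0.31 m) = 7.494×10^-3 H.

L ≈ 7.49 mH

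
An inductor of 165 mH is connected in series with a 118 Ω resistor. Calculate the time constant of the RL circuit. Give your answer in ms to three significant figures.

τ ≈ 1.40 ms

τ = L/R = (0.165 H)/(118 Ω) = 1.398×10^-3 s.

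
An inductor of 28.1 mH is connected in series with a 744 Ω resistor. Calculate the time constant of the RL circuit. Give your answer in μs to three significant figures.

τ ≈ 37.8 μs

τ = L/R = (2.810×10^-2 H)/(744 Ω) = 3.777×10^-5 s.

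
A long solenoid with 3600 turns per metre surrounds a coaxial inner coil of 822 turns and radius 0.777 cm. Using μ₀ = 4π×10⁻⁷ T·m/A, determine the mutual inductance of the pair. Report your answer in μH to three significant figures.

The outer solenoid produces a uniform field B₁ = μ₀n₁I₁ across the inner coil,
so the flux linkage is N₂Φ = N₂B₁A₂ = μ₀n₁N₂A₂·I₁, giving M = μ₀n₁N₂A₂.
A₂ = πr² = π(7.770×10^-3 m)² = 1.897×10^-4 m².
M = (4π×10⁻⁷)(3600)(822)(1.897×10^-4) = 7.053×10^-4 H.

M ≈ 705 μH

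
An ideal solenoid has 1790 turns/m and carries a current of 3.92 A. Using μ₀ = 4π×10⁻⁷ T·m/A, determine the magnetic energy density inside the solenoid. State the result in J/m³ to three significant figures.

B = μ₀nI = (4π×10⁻⁷)(1.790×10^3)(3.92) = 8.818×10^-3 T.
u = B²/(2μ₀) = (8.818×10^-3)²/(2×4π×10⁻⁷) = 30.94 J/m³.

u ≈ 30.9 J/m³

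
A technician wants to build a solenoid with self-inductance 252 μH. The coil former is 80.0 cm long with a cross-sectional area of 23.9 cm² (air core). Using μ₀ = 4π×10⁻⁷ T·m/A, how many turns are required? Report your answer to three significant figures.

A = 23.9 cm² = 2.390×10^-3 m².
From L = μ₀N²A/ℓ, N = √(Lℓ / (μ₀A)).
N = √[(2.520×10^-4)(0.8) / ((4π×10⁻⁷)×2.390×10^-3)] = √(6.712×10^4) ≈ 259.1.

N ≈ 259 turns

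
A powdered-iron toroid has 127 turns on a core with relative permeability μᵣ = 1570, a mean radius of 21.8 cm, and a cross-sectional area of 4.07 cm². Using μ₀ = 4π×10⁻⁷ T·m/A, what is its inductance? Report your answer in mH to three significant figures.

For a thin toroid, L = μ₀μᵣN²A/(2πR).
L = (4π×10⁻⁷)(1570)(127)²(4.070×10^-4) / (2π×0.218 m) = 9.455×10^-3 H.

L ≈ 9.46 mH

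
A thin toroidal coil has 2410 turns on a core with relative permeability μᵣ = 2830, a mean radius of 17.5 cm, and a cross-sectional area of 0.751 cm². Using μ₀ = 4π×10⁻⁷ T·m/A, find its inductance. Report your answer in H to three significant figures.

L ≈ 1.41 H

For a thin toroid, L = μ₀μᵣN²A/(2πR).
L = (4π×10⁻⁷)(2830)(2410)²(7.510×10^-5) / (2π×0.175 m) = 1.411 H.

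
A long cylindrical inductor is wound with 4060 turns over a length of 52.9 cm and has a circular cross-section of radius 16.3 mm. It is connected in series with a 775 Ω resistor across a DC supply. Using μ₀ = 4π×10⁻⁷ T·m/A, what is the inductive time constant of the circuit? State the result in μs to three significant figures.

A = πr² = π(1.630×10^-2 m)² = 8.347×10^-4 m².
L = μ₀N²A/ℓ = (4π×10⁻⁷)(4060)²(8.347×10^-4)/(0.529) = 3.268×10^-2 H.
τ = L/R = (3.268×10^-2)/(775) = 4.217×10^-5 s.

τ ≈ 42.2 μs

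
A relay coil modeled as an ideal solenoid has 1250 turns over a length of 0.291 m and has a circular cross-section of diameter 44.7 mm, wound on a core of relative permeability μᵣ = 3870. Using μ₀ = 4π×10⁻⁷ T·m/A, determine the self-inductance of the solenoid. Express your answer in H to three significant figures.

L ≈ 41.0 H

A = π(d/2)² = π(2.235×10^-2 m)² = 1.569×10^-3 m².
For a long solenoid, L = μ₀μᵣN²A/ℓ.
L = (4π×10⁻⁷)(3870)(1250)²(1.569×10^-3)/(0.291 m) = 40.98 H.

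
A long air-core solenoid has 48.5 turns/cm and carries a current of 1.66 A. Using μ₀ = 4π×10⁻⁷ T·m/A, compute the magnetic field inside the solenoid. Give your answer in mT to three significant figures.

B ≈ 10.1 mT

Inside a long solenoid, B = μ₀nI.
B = (4π×10⁻⁷)(4.850×10^3 m⁻¹)(1.66 A) = 1.012×10^-2 T.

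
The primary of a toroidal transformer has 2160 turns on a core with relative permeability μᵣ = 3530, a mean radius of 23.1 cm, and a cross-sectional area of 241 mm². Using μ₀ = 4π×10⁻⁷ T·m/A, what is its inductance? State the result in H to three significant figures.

For a thin toroid, L = μ₀μᵣN²A/(2πR).
L = (4π×10⁻⁷)(3530)(2160)²(2.410×10^-4) / (2π×0.231 m) = 3.437 H.

L ≈ 3.44 H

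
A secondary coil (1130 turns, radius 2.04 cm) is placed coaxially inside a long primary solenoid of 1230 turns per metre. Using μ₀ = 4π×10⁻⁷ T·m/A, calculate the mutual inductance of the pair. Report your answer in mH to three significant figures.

M ≈ 2.28 mH

The outer solenoid produces a uniform field B₁ = μ₀n₁I₁ across the inner coil,
so the flux linkage is N₂Φ = N₂B₁A₂ = μ₀n₁N₂A₂·I₁, giving M = μ₀n₁N₂A₂.
A₂ = πr² = π(2.040×10^-2 m)² = 1.307×10^-3 m².
M = (4π×10⁻⁷)(1230)(1130)(1.307×10^-3) = 2.284×10^-3 H.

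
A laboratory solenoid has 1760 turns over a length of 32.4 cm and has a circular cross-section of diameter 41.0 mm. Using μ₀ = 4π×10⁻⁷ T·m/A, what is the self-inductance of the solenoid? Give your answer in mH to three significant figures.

A = π(d/2)² = π(2.050×10^-2 m)² = 1.320×10^-3 m².
For a long solenoid, L = μ₀N²A/ℓ.
L = (4π×10⁻⁷)(1760)²(1.320×10^-3)/(0.324 m) = 1.586×10^-2 H.

L ≈ 15.9 mH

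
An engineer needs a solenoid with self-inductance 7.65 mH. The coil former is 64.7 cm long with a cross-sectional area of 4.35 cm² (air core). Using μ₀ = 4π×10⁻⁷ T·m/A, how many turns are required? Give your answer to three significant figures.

A = 4.35 cm² = 4.350×10^-4 m².
From L = μ₀N²A/ℓ, N = √(Lℓ / (μ₀A)).
N = √[(7.650×10^-3)(0.647) / ((4π×10⁻⁷)×4.350×10^-4)] = √(9.0545×10^6) ≈ 3009.1.

N ≈ 3010 turns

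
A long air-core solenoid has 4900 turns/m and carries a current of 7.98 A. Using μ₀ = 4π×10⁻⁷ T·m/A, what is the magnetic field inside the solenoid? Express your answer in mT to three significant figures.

Inside a long solenoid, B = μ₀nI.
B = (4π×10⁻⁷)(4.900×10^3 m⁻¹)(7.98 A) = 4.914×10^-2 T.

B ≈ 49.1 mT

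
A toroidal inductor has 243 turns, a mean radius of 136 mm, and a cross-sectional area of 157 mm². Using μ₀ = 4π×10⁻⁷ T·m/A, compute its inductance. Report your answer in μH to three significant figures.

For a thin toroid, L = μ₀N²A/(2πR).
L = (4π×10⁻⁷)(243)²(1.570×10^-4) / (2π×0.136 m) = 1.363×10^-5 H.

L ≈ 13.6 μH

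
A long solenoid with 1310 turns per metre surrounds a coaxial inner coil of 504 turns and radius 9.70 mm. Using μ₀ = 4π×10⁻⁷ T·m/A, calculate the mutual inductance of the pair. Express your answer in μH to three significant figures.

M ≈ 245 μH

The outer solenoid produces a uniform field B₁ = μ₀n₁I₁ across the inner coil,
so the flux linkage is N₂Φ = N₂B₁A₂ = μ₀n₁N₂A₂·I₁, giving M = μ₀n₁N₂A₂.
A₂ = πr² = π(9.700×10^-3 m)² = 2.956×10^-4 m².
M = (4π×10⁻⁷)(1310)(504)(2.956×10^-4) = 2.452×10^-4 H.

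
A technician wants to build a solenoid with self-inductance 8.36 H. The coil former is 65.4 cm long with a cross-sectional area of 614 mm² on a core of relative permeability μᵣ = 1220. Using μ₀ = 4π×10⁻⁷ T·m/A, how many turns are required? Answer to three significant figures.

A = 614 mm² = 6.140×10^-4 m².
From L = μ₀μᵣN²A/ℓ, N = √(Lℓ / (μ₀μᵣA)).
N = √[(8.36)(0.654) / ((4π×10⁻⁷)(1220)×6.140×10^-4)] = √(5.808×10^6) ≈ 2410.0.

N ≈ 2410 turns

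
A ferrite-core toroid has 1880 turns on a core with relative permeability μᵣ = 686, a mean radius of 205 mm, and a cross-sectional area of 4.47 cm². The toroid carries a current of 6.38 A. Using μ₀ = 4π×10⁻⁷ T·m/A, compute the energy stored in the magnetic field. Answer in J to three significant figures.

L = μ₀μᵣN²A/(2πR) = (4π×10⁻⁷)(686)(1880)²(4.470×10^-4)/(2π×0.205) = 1.057 H.
U = ½LI² = ½(1.057)(6.38)² = 21.52 J.

U ≈ 21.5 J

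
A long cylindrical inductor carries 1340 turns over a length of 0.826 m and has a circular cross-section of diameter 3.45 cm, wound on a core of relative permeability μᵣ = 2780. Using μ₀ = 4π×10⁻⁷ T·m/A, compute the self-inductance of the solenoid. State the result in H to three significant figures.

A = π(d/2)² = π(1.725×10^-2 m)² = 9.348×10^-4 m².
For a long solenoid, L = μ₀μᵣN²A/ℓ.
L = (4π×10⁻⁷)(2780)(1340)²(9.348×10^-4)/(0.826 m) = 7.099 H.

L ≈ 7.10 H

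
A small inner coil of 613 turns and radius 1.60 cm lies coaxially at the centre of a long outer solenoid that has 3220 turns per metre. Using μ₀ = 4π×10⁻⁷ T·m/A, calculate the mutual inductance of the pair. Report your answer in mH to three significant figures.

M ≈ 1.99 mH

The outer solenoid produces a uniform field B₁ = μ₀n₁I₁ across the inner coil,
so the flux linkage is N₂Φ = N₂B₁A₂ = μ₀n₁N₂A₂·I₁, giving M = μ₀n₁N₂A₂.
A₂ = πr² = π(1.600×10^-2 m)² = 8.042×10^-4 m².
M = (4π×10⁻⁷)(3220)(613)(8.042×10^-4) = 1.9949×10^-3 H.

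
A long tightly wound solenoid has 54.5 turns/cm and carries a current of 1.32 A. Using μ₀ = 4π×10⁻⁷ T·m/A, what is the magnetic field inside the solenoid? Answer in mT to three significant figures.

B ≈ 9.04 mT

Inside a long solenoid, B = μ₀nI.
B = (4π×10⁻⁷)(5.450×10^3 m⁻¹)(1.32 A) = 9.040×10^-3 T.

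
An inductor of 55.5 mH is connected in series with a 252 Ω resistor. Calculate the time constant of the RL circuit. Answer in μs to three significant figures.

τ ≈ 220 μs

τ = L/R = (5.550×10^-2 H)/(252 Ω) = 2.202×10^-4 s.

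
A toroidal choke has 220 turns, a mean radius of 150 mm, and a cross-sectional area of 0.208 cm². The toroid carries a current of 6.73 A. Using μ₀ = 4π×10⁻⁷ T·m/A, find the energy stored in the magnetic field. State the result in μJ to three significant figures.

L = μ₀N²A/(2πR) = (4π×10⁻⁷)(220)²(2.080×10^-5)/(2π×0.15) = 1.342×10^-6 H.
U = ½LI² = ½(1.342×10^-6)(6.73)² = 3.040×10^-5 J.

U ≈ 30.4 μJ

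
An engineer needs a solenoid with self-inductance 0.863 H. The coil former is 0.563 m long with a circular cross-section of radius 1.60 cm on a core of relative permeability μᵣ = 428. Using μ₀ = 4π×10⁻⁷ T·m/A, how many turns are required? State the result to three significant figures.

N ≈ 1060 turns

A = πr² = π(1.600×10^-2 m)² = 8.042×10^-4 m².
From L = μ₀μᵣN²A/ℓ, N = √(Lℓ / (μ₀μᵣA)).
N = √[(0.863)(0.563) / ((4π×10⁻⁷)(428)×8.042×10^-4)] = √(1.123×10^6) ≈ 1059.8.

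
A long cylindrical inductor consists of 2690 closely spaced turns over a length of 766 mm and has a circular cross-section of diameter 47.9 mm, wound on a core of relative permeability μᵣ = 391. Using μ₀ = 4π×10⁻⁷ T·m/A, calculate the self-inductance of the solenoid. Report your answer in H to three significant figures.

A = π(d/2)² = π(2.395×10^-2 m)² = 1.802×10^-3 m².
For a long solenoid, L = μ₀μᵣN²A/ℓ.
L = (4π×10⁻⁷)(391)(2690)²(1.802×10^-3)/(0.766 m) = 8.364 H.

L ≈ 8.36 H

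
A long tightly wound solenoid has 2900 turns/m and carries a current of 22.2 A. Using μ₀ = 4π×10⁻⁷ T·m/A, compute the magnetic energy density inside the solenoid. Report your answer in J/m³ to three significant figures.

u ≈ 2600 J/m³

B = μ₀nI = (4π×10⁻⁷)(2.900×10^3)(22.2) = 8.090×10^-2 T.
u = B²/(2μ₀) = (8.090×10^-2)²/(2×4π×10⁻⁷) = 2.604×10^3 J/m³.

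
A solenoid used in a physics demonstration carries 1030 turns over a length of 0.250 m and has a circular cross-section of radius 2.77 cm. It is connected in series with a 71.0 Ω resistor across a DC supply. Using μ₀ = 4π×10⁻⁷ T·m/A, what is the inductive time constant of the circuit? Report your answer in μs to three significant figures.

τ ≈ 181 μs

A = πr² = π(2.770×10^-2 m)² = 2.411×10^-3 m².
L = μ₀N²A/ℓ = (4π×10⁻⁷)(1030)²(2.411×10^-3)/(0.25) = 1.285×10^-2 H.
τ = L/R = (1.285×10^-2)/(71.0) = 1.810×10^-4 s.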